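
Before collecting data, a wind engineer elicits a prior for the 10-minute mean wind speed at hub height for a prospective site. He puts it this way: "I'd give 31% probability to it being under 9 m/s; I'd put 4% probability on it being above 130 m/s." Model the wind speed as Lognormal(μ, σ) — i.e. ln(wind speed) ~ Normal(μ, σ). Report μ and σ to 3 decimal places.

If T ~ Lognormal(μ,σ) then ln T ~ Normal(μ,σ), so the p-quantile of ln T is μ + z_p·σ.
ln(9) = 2.197 and ln(130) = 4.868; z_{0.31} = -0.4959, z_{0.96} = 1.751.
σ = (4.868 − 2.197)/(1.751 − (-0.4959)) = 1.189.
μ = 2.197 − (-0.4959)·1.189 = 2.787.

μ ≈ 2.787, σ ≈ 1.189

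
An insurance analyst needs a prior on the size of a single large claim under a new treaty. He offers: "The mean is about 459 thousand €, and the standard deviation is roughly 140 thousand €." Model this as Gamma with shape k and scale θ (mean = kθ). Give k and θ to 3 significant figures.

For Gamma(k, scale θ): mean = kθ, variance = kθ², so CV = 1/√k.
CV = SD/mean = 140/459 = 0.305, hence k = 1/CV² = 10.7.
Then θ = mean/k = 459/10.7 = 42.7.

k ≈ 10.7, θ ≈ 42.7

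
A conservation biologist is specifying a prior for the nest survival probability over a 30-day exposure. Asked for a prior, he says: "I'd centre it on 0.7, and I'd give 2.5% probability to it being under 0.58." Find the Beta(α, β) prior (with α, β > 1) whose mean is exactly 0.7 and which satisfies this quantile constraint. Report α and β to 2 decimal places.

With mean 0.7 fixed, write α = 0.7s, β = 0.3s where s = α+β.
Need P(θ < 0.58) = 0.025 under Beta(0.7s, 0.3s). Normal approximation: (q−m)/√(m(1−m)/s) ≈ z_{0.025} = -1.96, so s ≈ 0.7·0.3·(-1.96)²/(0.58−0.7)² = 56.0.
At s = 56.0: P(θ<0.58) ≈ 0.030. Adjusting to match 0.025 gives s ≈ 60.75.
So α = 0.7·60.75 ≈ 42.53, β = 0.3·60.75 ≈ 18.23.

α ≈ 42.53, β ≈ 18.23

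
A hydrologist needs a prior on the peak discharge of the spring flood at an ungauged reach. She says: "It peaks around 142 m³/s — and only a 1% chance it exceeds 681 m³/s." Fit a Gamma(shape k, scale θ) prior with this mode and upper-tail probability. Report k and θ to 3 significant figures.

k ≈ 2.61, θ ≈ 87.9

Gamma(k,θ) with k>1 has mode (k−1)θ, so θ = 142/(k−1).
Need P(X < 681) = 0.99 with θ tied to k this way. Start at k = 2, θ = 142: P(X<681) ≈ 0.952.
Too low — raise k to concentrate. Iterating converges to k ≈ 2.61.
Then θ = 142/(2.61−1) ≈ 87.9.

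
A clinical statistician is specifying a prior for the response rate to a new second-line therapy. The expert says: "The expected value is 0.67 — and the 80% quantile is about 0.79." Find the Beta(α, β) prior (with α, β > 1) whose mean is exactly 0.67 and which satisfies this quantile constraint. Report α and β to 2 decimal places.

α ≈ 7.56, β ≈ 3.72

With mean 0.67 fixed, write α = 0.67s, β = 0.33s where s = α+β.
Need P(θ < 0.79) = 0.8 under Beta(0.67s, 0.33s). Normal approximation: (q−m)/√(m(1−m)/s) ≈ z_{0.8} = 0.842, so s ≈ 0.67·0.33·(0.842)²/(0.79−0.67)² = 10.9.
At s = 10.9: P(θ<0.79) ≈ 0.795. Adjusting to match 0.8 gives s ≈ 11.28.
So α = 0.67·11.28 ≈ 7.56, β = 0.33·11.28 ≈ 3.72.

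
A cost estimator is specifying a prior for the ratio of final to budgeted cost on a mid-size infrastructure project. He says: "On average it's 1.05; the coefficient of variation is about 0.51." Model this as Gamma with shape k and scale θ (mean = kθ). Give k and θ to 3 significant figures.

For Gamma(k, scale θ): mean = kθ, variance = kθ², so CV = 1/√k.
CV = 0.51, hence k = 1/CV² = 3.84.
Then θ = mean/k = 1.05/3.84 = 0.273.

k ≈ 3.84, θ ≈ 0.273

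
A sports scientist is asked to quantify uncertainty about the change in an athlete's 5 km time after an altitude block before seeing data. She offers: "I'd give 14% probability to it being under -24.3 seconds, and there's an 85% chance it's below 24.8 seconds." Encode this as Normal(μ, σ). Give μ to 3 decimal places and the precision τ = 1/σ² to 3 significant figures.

For Normal(μ,σ), the p-quantile is μ + z_p·σ. Here z_{0.14} = -1.08, z_{0.85} = 1.036.
So -24.3 = μ − 1.08σ and 24.8 = μ + 1.036σ.
Subtracting: σ = (24.8 − -24.3)/(1.036 − (-1.08)) = 23.196.
Then μ = -24.3 − (-1.08)·23.196 = 0.759.
Precision τ = 1/σ² = 1/23.2² = 0.00186.

μ = 0.759, τ = 0.00186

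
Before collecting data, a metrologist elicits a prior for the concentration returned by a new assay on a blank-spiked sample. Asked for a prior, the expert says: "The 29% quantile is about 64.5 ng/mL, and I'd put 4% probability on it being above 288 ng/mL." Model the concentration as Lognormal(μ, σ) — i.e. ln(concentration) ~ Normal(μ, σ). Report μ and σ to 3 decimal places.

If T ~ Lognormal(μ,σ) then ln T ~ Normal(μ,σ), so the p-quantile of ln T is μ + z_p·σ.
ln(64.5) = 4.167 and ln(288) = 5.663; z_{0.29} = -0.5534, z_{0.96} = 1.751.
σ = (5.663 − 4.167)/(1.751 − (-0.5534)) = 0.649.
μ = 4.167 − (-0.5534)·0.649 = 4.526.

μ ≈ 4.526, σ ≈ 0.649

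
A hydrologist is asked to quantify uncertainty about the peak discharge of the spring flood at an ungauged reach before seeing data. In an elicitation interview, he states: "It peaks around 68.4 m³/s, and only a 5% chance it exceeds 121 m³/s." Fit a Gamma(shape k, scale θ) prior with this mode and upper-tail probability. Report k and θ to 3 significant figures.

k ≈ 9.57, θ ≈ 7.98

Gamma(k,θ) with k>1 has mode (k−1)θ, so θ = 68.4/(k−1).
Need P(X < 121) = 0.95 with θ tied to k this way. Start at k = 2, θ = 68.4: P(X<121) ≈ 0.528.
Too low — raise k to concentrate. Iterating converges to k ≈ 9.57.
Then θ = 68.4/(9.57−1) ≈ 7.98.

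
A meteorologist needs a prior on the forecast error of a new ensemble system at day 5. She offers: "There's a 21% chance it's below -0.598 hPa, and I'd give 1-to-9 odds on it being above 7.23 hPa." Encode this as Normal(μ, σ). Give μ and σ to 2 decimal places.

For Normal(μ,σ), the p-quantile is μ + z_p·σ. Here z_{0.21} = -0.8064, z_{0.9} = 1.282.
So -0.598 = μ − 0.8064σ and 7.23 = μ + 1.282σ.
Subtracting: σ = (7.23 − -0.598)/(1.282 − (-0.8064)) = 3.75.
Then μ = -0.598 − (-0.8064)·3.75 = 2.43.

μ = 2.43, σ = 3.75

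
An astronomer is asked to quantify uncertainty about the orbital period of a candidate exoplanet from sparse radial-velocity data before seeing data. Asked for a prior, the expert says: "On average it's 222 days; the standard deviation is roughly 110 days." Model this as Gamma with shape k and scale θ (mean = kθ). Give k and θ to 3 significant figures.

k ≈ 4.07, θ ≈ 54.5

For Gamma(k, scale θ): mean = kθ, variance = kθ², so CV = 1/√k.
CV = SD/mean = 110/222 = 0.4955, hence k = 1/CV² = 4.07.
Then θ = mean/k = 222/4.07 = 54.5.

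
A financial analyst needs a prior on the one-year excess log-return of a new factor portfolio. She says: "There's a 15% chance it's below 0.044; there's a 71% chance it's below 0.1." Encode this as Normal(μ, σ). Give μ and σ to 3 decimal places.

μ = 0.081, σ = 0.035

The p-quantile of Normal(μ,σ) is μ + z_p·σ, with z_{0.15} = -1.036 and z_{0.71} = 0.5534.
Eliminate σ: μ = (z₂·x₁ − z₁·x₂)/(z₂ − z₁) = (0.5534·0.044 − (-1.036)·0.1)/1.59 = 0.081.
Then σ = (x₂ − x₁)/(z₂ − z₁) = (0.1 − 0.044)/1.59 = 0.035.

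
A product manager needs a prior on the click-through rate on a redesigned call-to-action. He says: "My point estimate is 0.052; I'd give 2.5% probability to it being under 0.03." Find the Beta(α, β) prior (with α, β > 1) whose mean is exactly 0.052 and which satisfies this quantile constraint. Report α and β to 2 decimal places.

α ≈ 15.81, β ≈ 288.31

With mean 0.052 fixed, write α = 0.052s, β = 0.948s where s = α+β.
Need P(θ < 0.03) = 0.025 under Beta(0.052s, 0.948s). Normal approximation: (q−m)/√(m(1−m)/s) ≈ z_{0.025} = -1.96, so s ≈ 0.052·0.948·(-1.96)²/(0.03−0.052)² = 391.3.
At s = 391.3: P(θ<0.03) ≈ 0.012. Adjusting to match 0.025 gives s ≈ 304.13.
So α = 0.052·304.13 ≈ 15.81, β = 0.948·304.13 ≈ 288.31.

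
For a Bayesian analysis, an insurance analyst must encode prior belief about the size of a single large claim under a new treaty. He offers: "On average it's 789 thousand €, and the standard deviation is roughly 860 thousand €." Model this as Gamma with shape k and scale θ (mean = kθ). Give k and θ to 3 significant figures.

For Gamma(k, scale θ): mean = kθ, variance = kθ², so CV = 1/√k.
CV = SD/mean = 860/789 = 1.09, hence k = 1/CV² = 0.842.
Then θ = mean/k = 789/0.842 = 937.

k ≈ 0.842, θ ≈ 937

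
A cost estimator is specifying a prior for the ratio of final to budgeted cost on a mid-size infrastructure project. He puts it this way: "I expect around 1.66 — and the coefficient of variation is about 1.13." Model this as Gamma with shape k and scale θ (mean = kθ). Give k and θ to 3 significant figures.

For Gamma(k, scale θ): mean = kθ, variance = kθ², so CV = 1/√k.
CV = 1.13, hence k = 1/CV² = 0.783.
Then θ = mean/k = 1.66/0.783 = 2.12.

k ≈ 0.783, θ ≈ 2.12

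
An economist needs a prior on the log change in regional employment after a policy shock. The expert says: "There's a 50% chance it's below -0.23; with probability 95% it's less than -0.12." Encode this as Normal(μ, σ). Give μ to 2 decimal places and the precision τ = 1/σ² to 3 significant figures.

For Normal(μ,σ), the p-quantile is μ + z_p·σ. Here z_{0.5} = 0, z_{0.95} = 1.645.
So -0.23 = μ + 0σ and -0.12 = μ + 1.645σ.
Subtracting: σ = (-0.12 − -0.23)/(1.645 − (0)) = 0.07.
Then μ = -0.23 − (0)·0.07 = -0.23.
Precision τ = 1/σ² = 1/0.06688² = 224.

μ = -0.23, τ = 224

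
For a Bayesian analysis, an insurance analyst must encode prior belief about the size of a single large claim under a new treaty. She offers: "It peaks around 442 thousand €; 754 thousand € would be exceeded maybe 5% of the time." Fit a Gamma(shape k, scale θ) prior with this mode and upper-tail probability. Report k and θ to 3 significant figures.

Gamma(k,θ) with k>1 has mode (k−1)θ, so θ = 442/(k−1).
Need P(X < 754) = 0.95 with θ tied to k this way. Start at k = 2, θ = 442: P(X<754) ≈ 0.509.
Too low — raise k to concentrate. Iterating converges to k ≈ 10.8.
Then θ = 442/(10.8−1) ≈ 45.2.

k ≈ 10.8, θ ≈ 45.2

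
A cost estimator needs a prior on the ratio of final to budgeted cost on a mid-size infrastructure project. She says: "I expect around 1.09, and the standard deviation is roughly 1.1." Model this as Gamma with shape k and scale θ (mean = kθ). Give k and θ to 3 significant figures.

For Gamma(k, scale θ): mean = kθ, variance = kθ², so CV = 1/√k.
CV = SD/mean = 1.1/1.09 = 1.009, hence k = 1/CV² = 0.982.
Then θ = mean/k = 1.09/0.982 = 1.11.

k ≈ 0.982, θ ≈ 1.11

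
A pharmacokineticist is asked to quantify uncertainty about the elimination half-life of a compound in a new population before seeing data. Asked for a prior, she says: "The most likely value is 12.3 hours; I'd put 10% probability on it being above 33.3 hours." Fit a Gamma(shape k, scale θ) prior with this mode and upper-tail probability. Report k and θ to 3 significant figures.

k ≈ 2.93, θ ≈ 6.37

Gamma(k,θ) with k>1 has mode (k−1)θ, so θ = 12.3/(k−1).
Need P(X < 33.3) = 0.9 with θ tied to k this way. Start at k = 2, θ = 12.3: P(X<33.3) ≈ 0.753.
Too low — raise k to concentrate. Iterating converges to k ≈ 2.93.
Then θ = 12.3/(2.93−1) ≈ 6.37.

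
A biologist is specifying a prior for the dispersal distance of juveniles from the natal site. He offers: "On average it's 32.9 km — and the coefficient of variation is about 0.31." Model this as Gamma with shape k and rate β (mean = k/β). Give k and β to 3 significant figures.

k ≈ 10.4, β ≈ 0.316

For Gamma(k, rate β): mean = k/β, variance = k/β², so CV = 1/√k.
CV = 0.31, hence k = 1/CV² = 10.4.
Then β = k/mean = 10.4/32.9 = 0.316.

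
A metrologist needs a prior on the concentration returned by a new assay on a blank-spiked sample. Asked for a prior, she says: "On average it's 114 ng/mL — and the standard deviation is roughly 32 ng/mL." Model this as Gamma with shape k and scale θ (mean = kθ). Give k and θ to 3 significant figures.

For Gamma(k, scale θ): mean = kθ, variance = kθ², so CV = 1/√k.
CV = SD/mean = 32/114 = 0.2807, hence k = 1/CV² = 12.7.
Then θ = mean/k = 114/12.7 = 8.98.

k ≈ 12.7, θ ≈ 8.98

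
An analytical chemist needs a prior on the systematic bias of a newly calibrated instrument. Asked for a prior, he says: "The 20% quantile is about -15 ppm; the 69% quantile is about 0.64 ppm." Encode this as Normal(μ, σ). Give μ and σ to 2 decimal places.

μ = -5.16, σ = 11.69

For Normal(μ,σ), the p-quantile is μ + z_p·σ. Here z_{0.2} = -0.8416, z_{0.69} = 0.4959.
So -15 = μ − 0.8416σ and 0.64 = μ + 0.4959σ.
Subtracting: σ = (0.64 − -15)/(0.4959 − (-0.8416)) = 11.69.
Then μ = -15 − (-0.8416)·11.69 = -5.16.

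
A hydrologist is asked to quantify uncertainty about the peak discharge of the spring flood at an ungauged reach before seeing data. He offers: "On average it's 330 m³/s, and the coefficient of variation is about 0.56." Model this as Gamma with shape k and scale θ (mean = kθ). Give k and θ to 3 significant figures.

For Gamma(k, scale θ): mean = kθ, variance = kθ², so CV = 1/√k.
CV = 0.56, hence k = 1/CV² = 3.19.
Then θ = mean/k = 330/3.19 = 103.

k ≈ 3.19, θ ≈ 103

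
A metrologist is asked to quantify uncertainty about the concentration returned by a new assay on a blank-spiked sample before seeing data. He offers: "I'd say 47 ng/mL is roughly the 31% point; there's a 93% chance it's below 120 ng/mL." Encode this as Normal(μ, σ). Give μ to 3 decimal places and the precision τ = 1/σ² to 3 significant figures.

μ = 65.359, τ = 0.000729

For Normal(μ,σ), the p-quantile is μ + z_p·σ. Here z_{0.31} = -0.4959, z_{0.93} = 1.476.
So 47 = μ − 0.4959σ and 120 = μ + 1.476σ.
Subtracting: σ = (120 − 47)/(1.476 − (-0.4959)) = 37.025.
Then μ = 47 − (-0.4959)·37.025 = 65.359.
Precision τ = 1/σ² = 1/37.02² = 0.000729.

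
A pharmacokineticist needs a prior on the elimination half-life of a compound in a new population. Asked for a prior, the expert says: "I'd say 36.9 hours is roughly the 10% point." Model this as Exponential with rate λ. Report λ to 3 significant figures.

λ ≈ 0.00286

P(T < 36.9) = 1 − e^(−λ·36.9) = 0.1, so λ = −ln(1−0.1)/36.9 = −ln(0.9)/36.9 = 0.00286.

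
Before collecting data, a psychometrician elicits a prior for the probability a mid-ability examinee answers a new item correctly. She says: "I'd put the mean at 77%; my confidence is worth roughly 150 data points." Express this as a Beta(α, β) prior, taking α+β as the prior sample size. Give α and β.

α = 115.5, β = 34.5

Under the effective-sample-size interpretation, Beta(α, β) has prior mean α/(α+β) and prior sample size α+β.
So α+β = 150 and α/(α+β) = 0.77, giving α = 0.77·150 = 115.5 and β = 150 − 115.5 = 34.5.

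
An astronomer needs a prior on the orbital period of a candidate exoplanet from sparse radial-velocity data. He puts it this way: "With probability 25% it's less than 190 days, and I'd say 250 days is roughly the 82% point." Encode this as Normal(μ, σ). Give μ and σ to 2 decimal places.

The p-quantile of Normal(μ,σ) is μ + z_p·σ, with z_{0.25} = -0.6745 and z_{0.82} = 0.9154.
Eliminate σ: μ = (z₂·x₁ − z₁·x₂)/(z₂ − z₁) = (0.9154·190 − (-0.6745)·250)/1.59 = 215.45.
Then σ = (x₂ − x₁)/(z₂ − z₁) = (250 − 190)/1.59 = 37.74.

μ = 215.45, σ = 37.74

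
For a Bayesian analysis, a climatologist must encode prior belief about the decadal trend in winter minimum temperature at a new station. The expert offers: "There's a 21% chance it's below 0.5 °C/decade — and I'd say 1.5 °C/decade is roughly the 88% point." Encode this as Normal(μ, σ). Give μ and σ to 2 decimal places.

μ = 0.91, σ = 0.50

The p-quantile of Normal(μ,σ) is μ + z_p·σ, with z_{0.21} = -0.8064 and z_{0.88} = 1.175.
Eliminate σ: μ = (z₂·x₁ − z₁·x₂)/(z₂ − z₁) = (1.175·0.5 − (-0.8064)·1.5)/1.981 = 0.91.
Then σ = (x₂ − x₁)/(z₂ − z₁) = (1.5 − 0.5)/1.981 = 0.50.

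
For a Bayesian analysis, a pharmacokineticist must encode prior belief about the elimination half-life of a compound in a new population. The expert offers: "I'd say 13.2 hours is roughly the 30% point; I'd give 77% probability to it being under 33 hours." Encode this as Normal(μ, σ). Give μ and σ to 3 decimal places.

For Normal(μ,σ), the p-quantile is μ + z_p·σ. Here z_{0.3} = -0.5244, z_{0.77} = 0.7388.
So 13.2 = μ − 0.5244σ and 33 = μ + 0.7388σ.
Subtracting: σ = (33 − 13.2)/(0.7388 − (-0.5244)) = 15.674.
Then μ = 13.2 − (-0.5244)·15.674 = 21.419.

μ = 21.419, σ = 15.674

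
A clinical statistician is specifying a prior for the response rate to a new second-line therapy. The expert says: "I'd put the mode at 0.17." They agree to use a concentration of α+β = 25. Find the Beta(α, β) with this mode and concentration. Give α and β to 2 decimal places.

For α,β > 1 the Beta mode is (α−1)/(α+β−2). With α+β = 25, the mode is (α−1)/23.
Set (α−1)/23 = 0.17 → α = 1 + 0.17·23 = 4.91.
β = 25 − α = 20.09.

α = 4.91, β = 20.09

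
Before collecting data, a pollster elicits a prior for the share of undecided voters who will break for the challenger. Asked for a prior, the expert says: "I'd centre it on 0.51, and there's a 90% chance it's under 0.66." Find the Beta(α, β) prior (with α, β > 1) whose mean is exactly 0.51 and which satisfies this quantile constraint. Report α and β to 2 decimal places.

α ≈ 9.09, β ≈ 8.74

With mean 0.51 fixed, write α = 0.51s, β = 0.49s where s = α+β.
Need P(θ < 0.66) = 0.9 under Beta(0.51s, 0.49s). Normal approximation: (q−m)/√(m(1−m)/s) ≈ z_{0.9} = 1.28, so s ≈ 0.51·0.49·(1.28)²/(0.66−0.51)² = 18.2.
At s = 18.2: P(θ<0.66) ≈ 0.903. Adjusting to match 0.9 gives s ≈ 17.83.
So α = 0.51·17.83 ≈ 9.09, β = 0.49·17.83 ≈ 8.74.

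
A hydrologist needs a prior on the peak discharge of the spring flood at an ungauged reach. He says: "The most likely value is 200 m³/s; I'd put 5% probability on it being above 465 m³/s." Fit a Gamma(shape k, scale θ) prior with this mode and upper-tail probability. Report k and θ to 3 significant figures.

Gamma(k,θ) with k>1 has mode (k−1)θ, so θ = 200/(k−1).
Need P(X < 465) = 0.95 with θ tied to k this way. Start at k = 2, θ = 200: P(X<465) ≈ 0.675.
Too low — raise k to concentrate. Iterating converges to k ≈ 4.84.
Then θ = 200/(4.84−1) ≈ 52.

k ≈ 4.84, θ ≈ 52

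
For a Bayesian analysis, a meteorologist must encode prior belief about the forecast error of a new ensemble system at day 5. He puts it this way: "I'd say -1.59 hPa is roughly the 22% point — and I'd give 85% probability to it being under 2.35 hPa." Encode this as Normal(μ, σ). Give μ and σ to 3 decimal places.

For Normal(μ,σ), the p-quantile is μ + z_p·σ. Here z_{0.22} = -0.7722, z_{0.85} = 1.036.
So -1.59 = μ − 0.7722σ and 2.35 = μ + 1.036σ.
Subtracting: σ = (2.35 − -1.59)/(1.036 − (-0.7722)) = 2.178.
Then μ = -1.59 − (-0.7722)·2.178 = 0.092.

μ = 0.092, σ = 2.178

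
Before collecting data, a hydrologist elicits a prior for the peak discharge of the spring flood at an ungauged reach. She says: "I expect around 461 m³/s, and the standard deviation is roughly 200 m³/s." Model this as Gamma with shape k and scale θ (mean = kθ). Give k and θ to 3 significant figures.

For Gamma(k, scale θ): mean = kθ, variance = kθ², so CV = 1/√k.
CV = SD/mean = 200/461 = 0.4338, hence k = 1/CV² = 5.31.
Then θ = mean/k = 461/5.31 = 86.8.

k ≈ 5.31, θ ≈ 86.8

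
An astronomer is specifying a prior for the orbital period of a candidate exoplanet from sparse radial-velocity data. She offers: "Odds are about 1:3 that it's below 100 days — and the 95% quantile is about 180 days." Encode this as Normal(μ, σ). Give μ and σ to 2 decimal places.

μ = 123.26, σ = 34.49

The p-quantile of Normal(μ,σ) is μ + z_p·σ, with z_{0.25} = -0.6745 and z_{0.95} = 1.645.
Eliminate σ: μ = (z₂·x₁ − z₁·x₂)/(z₂ − z₁) = (1.645·100 − (-0.6745)·180)/2.319 = 123.26.
Then σ = (x₂ − x₁)/(z₂ − z₁) = (180 − 100)/2.319 = 34.49.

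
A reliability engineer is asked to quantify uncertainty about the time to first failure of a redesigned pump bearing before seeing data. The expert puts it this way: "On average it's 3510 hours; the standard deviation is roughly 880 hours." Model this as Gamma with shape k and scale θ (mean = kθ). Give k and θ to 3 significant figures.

For Gamma(k, scale θ): mean = kθ, variance = kθ², so CV = 1/√k.
CV = SD/mean = 880/3510 = 0.2507, hence k = 1/CV² = 15.9.
Then θ = mean/k = 3510/15.9 = 221.

k ≈ 15.9, θ ≈ 221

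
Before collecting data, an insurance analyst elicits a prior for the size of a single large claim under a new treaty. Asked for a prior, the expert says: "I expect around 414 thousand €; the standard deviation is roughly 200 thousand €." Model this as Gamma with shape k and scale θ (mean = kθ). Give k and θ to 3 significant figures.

k ≈ 4.28, θ ≈ 96.6

For Gamma(k, scale θ): mean = kθ, variance = kθ², so CV = 1/√k.
CV = SD/mean = 200/414 = 0.4831, hence k = 1/CV² = 4.28.
Then θ = mean/k = 414/4.28 = 96.6.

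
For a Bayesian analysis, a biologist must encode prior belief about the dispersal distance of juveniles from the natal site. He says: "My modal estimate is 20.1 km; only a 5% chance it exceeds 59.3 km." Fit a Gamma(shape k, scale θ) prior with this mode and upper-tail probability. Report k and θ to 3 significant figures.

k ≈ 3.27, θ ≈ 8.86

Gamma(k,θ) with k>1 has mode (k−1)θ, so θ = 20.1/(k−1).
Need P(X < 59.3) = 0.95 with θ tied to k this way. Start at k = 2, θ = 20.1: P(X<59.3) ≈ 0.793.
Too low — raise k to concentrate. Iterating converges to k ≈ 3.27.
Then θ = 20.1/(3.27−1) ≈ 8.86.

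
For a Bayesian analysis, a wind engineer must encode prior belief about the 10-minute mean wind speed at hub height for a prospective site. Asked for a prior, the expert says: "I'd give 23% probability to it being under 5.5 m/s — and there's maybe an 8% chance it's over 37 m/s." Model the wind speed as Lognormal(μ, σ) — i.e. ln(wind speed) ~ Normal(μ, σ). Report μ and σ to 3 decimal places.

μ ≈ 2.362, σ ≈ 0.889

If T ~ Lognormal(μ,σ) then ln T ~ Normal(μ,σ), so the p-quantile of ln T is μ + z_p·σ.
ln(5.5) = 1.705 and ln(37) = 3.611; z_{0.23} = -0.7388, z_{0.92} = 1.405.
σ = (3.611 − 1.705)/(1.405 − (-0.7388)) = 0.889.
μ = 1.705 − (-0.7388)·0.889 = 2.362.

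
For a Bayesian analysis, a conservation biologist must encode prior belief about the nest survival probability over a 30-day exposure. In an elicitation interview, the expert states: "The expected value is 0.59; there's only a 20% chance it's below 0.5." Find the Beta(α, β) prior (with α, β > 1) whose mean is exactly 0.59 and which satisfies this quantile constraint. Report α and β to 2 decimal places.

With mean 0.59 fixed, write α = 0.59s, β = 0.41s where s = α+β.
Need P(θ < 0.5) = 0.2 under Beta(0.59s, 0.41s). Normal approximation: (q−m)/√(m(1−m)/s) ≈ z_{0.2} = -0.842, so s ≈ 0.59·0.41·(-0.842)²/(0.5−0.59)² = 21.2.
At s = 21.2: P(θ<0.5) ≈ 0.199. Adjusting to match 0.2 gives s ≈ 20.88.
So α = 0.59·20.88 ≈ 12.32, β = 0.41·20.88 ≈ 8.56.

α ≈ 12.32, β ≈ 8.56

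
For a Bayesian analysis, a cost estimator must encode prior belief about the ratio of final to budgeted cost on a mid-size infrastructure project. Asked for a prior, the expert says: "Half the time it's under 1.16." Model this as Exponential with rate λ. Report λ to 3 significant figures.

λ ≈ 0.598

Exponential median = ln 2 / λ, so λ = ln 2 / 1.16 = 0.598.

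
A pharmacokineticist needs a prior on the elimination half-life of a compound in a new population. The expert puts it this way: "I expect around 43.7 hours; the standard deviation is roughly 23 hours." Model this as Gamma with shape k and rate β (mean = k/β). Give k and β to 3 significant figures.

For Gamma(k, rate β): mean = k/β, variance = k/β², so CV = 1/√k.
CV = SD/mean = 23/43.7 = 0.5263, hence k = 1/CV² = 3.61.
Then β = k/mean = 3.61/43.7 = 0.0826.

k ≈ 3.61, β ≈ 0.0826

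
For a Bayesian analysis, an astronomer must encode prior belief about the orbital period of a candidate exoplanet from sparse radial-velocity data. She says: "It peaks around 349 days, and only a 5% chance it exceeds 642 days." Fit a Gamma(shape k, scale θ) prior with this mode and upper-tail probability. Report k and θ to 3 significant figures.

k ≈ 8.49, θ ≈ 46.6

Gamma(k,θ) with k>1 has mode (k−1)θ, so θ = 349/(k−1).
Need P(X < 642) = 0.95 with θ tied to k this way. Start at k = 2, θ = 349: P(X<642) ≈ 0.549.
Too low — raise k to concentrate. Iterating converges to k ≈ 8.49.
Then θ = 349/(8.49−1) ≈ 46.6.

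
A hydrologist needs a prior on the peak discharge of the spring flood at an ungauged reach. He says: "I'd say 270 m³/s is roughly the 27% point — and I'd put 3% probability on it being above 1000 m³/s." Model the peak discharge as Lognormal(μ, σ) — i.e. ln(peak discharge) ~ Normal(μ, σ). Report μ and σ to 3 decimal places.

If T ~ Lognormal(μ,σ) then ln T ~ Normal(μ,σ), so the p-quantile of ln T is μ + z_p·σ.
ln(270) = 5.598 and ln(1000) = 6.908; z_{0.27} = -0.6128, z_{0.97} = 1.881.
σ = (6.908 − 5.598)/(1.881 − (-0.6128)) = 0.525.
μ = 5.598 − (-0.6128)·0.525 = 5.920.

μ ≈ 5.920, σ ≈ 0.525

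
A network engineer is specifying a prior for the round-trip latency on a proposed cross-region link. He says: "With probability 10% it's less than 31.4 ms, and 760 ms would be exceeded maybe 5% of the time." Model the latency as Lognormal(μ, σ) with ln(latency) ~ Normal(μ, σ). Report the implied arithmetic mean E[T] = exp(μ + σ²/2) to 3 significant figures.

E[T] ≈ 229 ms

If T ~ Lognormal(μ,σ) then ln T ~ Normal(μ,σ), so the p-quantile of ln T is μ + z_p·σ.
ln(31.4) = 3.447 and ln(760) = 6.633; z_{0.1} = -1.282, z_{0.95} = 1.645.
σ = (6.633 − 3.447)/(1.645 − (-1.282)) = 1.089.
μ = 3.447 − (-1.282)·1.089 = 4.842.
E[T] = exp(μ + σ²/2) = exp(4.842 + 0.5928) = 229 ms.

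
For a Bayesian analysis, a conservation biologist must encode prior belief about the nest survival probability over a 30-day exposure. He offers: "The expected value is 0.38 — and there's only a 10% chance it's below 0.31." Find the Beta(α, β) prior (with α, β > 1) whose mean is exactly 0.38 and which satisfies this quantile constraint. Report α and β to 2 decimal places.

α ≈ 29.28, β ≈ 47.78

With mean 0.38 fixed, write α = 0.38s, β = 0.62s where s = α+β.
Need P(θ < 0.31) = 0.1 under Beta(0.38s, 0.62s). Normal approximation: (q−m)/√(m(1−m)/s) ≈ z_{0.1} = -1.28, so s ≈ 0.38·0.62·(-1.28)²/(0.31−0.38)² = 79.0.
At s = 79.0: P(θ<0.31) ≈ 0.097. Adjusting to match 0.1 gives s ≈ 77.06.
So α = 0.38·77.06 ≈ 29.28, β = 0.62·77.06 ≈ 47.78.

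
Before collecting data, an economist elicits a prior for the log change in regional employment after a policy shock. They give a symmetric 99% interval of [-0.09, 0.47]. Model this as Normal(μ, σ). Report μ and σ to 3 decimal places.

A symmetric 99% interval runs μ ± z·σ with z = 2.576.
Half-width = 0.28, so σ = 0.28/2.576 = 0.109.
μ is the interval midpoint, 0.190.

μ = 0.190, σ = 0.109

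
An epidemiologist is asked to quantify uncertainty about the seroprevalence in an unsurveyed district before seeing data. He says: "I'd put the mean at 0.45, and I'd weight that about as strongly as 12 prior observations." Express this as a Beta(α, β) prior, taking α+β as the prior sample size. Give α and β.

Under the effective-sample-size interpretation, Beta(α, β) has prior mean α/(α+β) and prior sample size α+β.
So α+β = 12 and α/(α+β) = 0.45, giving α = 0.45·12 = 5.4 and β = 12 − 5.4 = 6.6.

α = 5.4, β = 6.6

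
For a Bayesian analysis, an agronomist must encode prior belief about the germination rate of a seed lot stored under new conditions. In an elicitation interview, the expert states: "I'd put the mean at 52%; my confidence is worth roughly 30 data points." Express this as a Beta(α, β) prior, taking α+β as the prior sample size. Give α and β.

α = 15.6, β = 14.4

Under the effective-sample-size interpretation, Beta(α, β) has prior mean α/(α+β) and prior sample size α+β.
So α+β = 30 and α/(α+β) = 0.52, giving α = 0.52·30 = 15.6 and β = 30 − 15.6 = 14.4.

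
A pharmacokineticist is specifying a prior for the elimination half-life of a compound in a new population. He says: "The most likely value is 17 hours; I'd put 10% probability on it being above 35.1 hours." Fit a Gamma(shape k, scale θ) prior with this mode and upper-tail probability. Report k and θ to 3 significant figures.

k ≈ 4.65, θ ≈ 4.65

Gamma(k,θ) with k>1 has mode (k−1)θ, so θ = 17/(k−1).
Need P(X < 35.1) = 0.9 with θ tied to k this way. Start at k = 2, θ = 17: P(X<35.1) ≈ 0.611.
Too low — raise k to concentrate. Iterating converges to k ≈ 4.65.
Then θ = 17/(4.65−1) ≈ 4.65.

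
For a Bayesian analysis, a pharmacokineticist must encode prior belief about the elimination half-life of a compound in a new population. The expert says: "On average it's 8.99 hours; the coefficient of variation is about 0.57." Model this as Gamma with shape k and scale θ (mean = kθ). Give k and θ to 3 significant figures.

k ≈ 3.08, θ ≈ 2.92

For Gamma(k, scale θ): mean = kθ, variance = kθ², so CV = 1/√k.
CV = 0.57, hence k = 1/CV² = 3.08.
Then θ = mean/k = 8.99/3.08 = 2.92.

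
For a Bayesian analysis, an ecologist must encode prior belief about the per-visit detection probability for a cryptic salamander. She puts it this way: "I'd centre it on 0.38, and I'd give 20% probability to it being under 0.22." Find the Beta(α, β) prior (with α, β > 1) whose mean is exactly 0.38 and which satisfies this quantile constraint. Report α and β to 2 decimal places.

α ≈ 2.57, β ≈ 4.19

With mean 0.38 fixed, write α = 0.38s, β = 0.62s where s = α+β.
Need P(θ < 0.22) = 0.2 under Beta(0.38s, 0.62s). Normal approximation: (q−m)/√(m(1−m)/s) ≈ z_{0.2} = -0.842, so s ≈ 0.38·0.62·(-0.842)²/(0.22−0.38)² = 6.5.
At s = 6.5: P(θ<0.22) ≈ 0.205. Adjusting to match 0.2 gives s ≈ 6.76.
So α = 0.38·6.76 ≈ 2.57, β = 0.62·6.76 ≈ 4.19.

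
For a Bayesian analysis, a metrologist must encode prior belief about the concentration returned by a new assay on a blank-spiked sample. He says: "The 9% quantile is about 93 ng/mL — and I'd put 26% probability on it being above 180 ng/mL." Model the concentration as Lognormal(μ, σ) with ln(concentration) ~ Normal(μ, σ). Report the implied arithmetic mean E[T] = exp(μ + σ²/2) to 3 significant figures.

If T ~ Lognormal(μ,σ) then ln T ~ Normal(μ,σ), so the p-quantile of ln T is μ + z_p·σ.
ln(93) = 4.533 and ln(180) = 5.193; z_{0.09} = -1.341, z_{0.74} = 0.6433.
σ = (5.193 − 4.533)/(0.6433 − (-1.341)) = 0.333.
μ = 4.533 − (-1.341)·0.333 = 4.979.
E[T] = exp(μ + σ²/2) = exp(4.979 + 0.0554) = 154 ng/mL.

E[T] ≈ 154 ng/mL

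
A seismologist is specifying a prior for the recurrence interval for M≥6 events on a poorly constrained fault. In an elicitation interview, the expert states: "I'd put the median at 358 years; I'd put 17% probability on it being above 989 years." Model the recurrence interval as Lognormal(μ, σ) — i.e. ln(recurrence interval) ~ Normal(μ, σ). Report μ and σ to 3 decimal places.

μ ≈ 5.881, σ ≈ 1.065

If T ~ Lognormal(μ,σ) then ln T ~ Normal(μ,σ), so the p-quantile of ln T is μ + z_p·σ.
ln(358) = 5.881 and ln(989) = 6.897; z_{0.5} = 0, z_{0.83} = 0.9542.
σ = (6.897 − 5.881)/(0.9542 − (0)) = 1.065.
μ = 5.881 − (0)·1.065 = 5.881.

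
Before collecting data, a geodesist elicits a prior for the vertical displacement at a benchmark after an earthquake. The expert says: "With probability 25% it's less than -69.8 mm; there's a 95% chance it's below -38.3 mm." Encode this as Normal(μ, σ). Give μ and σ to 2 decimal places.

For Normal(μ,σ), the p-quantile is μ + z_p·σ. Here z_{0.25} = -0.6745, z_{0.95} = 1.645.
So -69.8 = μ − 0.6745σ and -38.3 = μ + 1.645σ.
Subtracting: σ = (-38.3 − -69.8)/(1.645 − (-0.6745)) = 13.58.
Then μ = -69.8 − (-0.6745)·13.58 = -60.64.

μ = -60.64, σ = 13.58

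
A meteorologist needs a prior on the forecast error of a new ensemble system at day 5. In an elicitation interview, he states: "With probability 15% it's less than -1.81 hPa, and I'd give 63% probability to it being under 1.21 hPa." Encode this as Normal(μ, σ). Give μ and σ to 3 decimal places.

μ = 0.478, σ = 2.207

For Normal(μ,σ), the p-quantile is μ + z_p·σ. Here z_{0.15} = -1.036, z_{0.63} = 0.3319.
So -1.81 = μ − 1.036σ and 1.21 = μ + 0.3319σ.
Subtracting: σ = (1.21 − -1.81)/(0.3319 − (-1.036)) = 2.207.
Then μ = -1.81 − (-1.036)·2.207 = 0.478.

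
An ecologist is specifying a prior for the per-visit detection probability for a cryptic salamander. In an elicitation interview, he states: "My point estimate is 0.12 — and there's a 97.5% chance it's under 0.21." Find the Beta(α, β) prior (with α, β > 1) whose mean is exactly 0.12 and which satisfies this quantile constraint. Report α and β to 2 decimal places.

With mean 0.12 fixed, write α = 0.12s, β = 0.88s where s = α+β.
Need P(θ < 0.21) = 0.975 under Beta(0.12s, 0.88s). Normal approximation: (q−m)/√(m(1−m)/s) ≈ z_{0.975} = 1.96, so s ≈ 0.12·0.88·(1.96)²/(0.21−0.12)² = 50.1.
At s = 50.1: P(θ<0.21) ≈ 0.961. Adjusting to match 0.975 gives s ≈ 63.15.
So α = 0.12·63.15 ≈ 7.58, β = 0.88·63.15 ≈ 55.58.

α ≈ 7.58, β ≈ 55.58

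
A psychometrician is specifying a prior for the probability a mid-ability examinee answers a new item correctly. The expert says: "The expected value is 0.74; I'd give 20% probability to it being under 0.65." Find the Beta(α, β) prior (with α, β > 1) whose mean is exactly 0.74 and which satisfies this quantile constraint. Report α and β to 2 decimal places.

α ≈ 11.50, β ≈ 4.04

With mean 0.74 fixed, write α = 0.74s, β = 0.26s where s = α+β.
Need P(θ < 0.65) = 0.2 under Beta(0.74s, 0.26s). Normal approximation: (q−m)/√(m(1−m)/s) ≈ z_{0.2} = -0.842, so s ≈ 0.74·0.26·(-0.842)²/(0.65−0.74)² = 16.8.
At s = 16.8: P(θ<0.65) ≈ 0.192. Adjusting to match 0.2 gives s ≈ 15.54.
So α = 0.74·15.54 ≈ 11.50, β = 0.26·15.54 ≈ 4.04.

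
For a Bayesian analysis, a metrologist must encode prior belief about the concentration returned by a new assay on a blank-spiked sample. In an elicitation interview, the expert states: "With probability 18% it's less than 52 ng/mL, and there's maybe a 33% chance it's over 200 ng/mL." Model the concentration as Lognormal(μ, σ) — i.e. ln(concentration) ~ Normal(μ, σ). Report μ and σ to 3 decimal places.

If T ~ Lognormal(μ,σ) then ln T ~ Normal(μ,σ), so the p-quantile of ln T is μ + z_p·σ.
ln(52) = 3.951 and ln(200) = 5.298; z_{0.18} = -0.9154, z_{0.67} = 0.4399.
σ = (5.298 − 3.951)/(0.4399 − (-0.9154)) = 0.994.
μ = 3.951 − (-0.9154)·0.994 = 4.861.

μ ≈ 4.861, σ ≈ 0.994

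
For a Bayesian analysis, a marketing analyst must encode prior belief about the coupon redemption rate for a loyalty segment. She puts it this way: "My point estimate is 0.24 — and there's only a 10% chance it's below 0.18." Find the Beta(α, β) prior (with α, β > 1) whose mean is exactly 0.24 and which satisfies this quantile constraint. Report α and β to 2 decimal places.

With mean 0.24 fixed, write α = 0.24s, β = 0.76s where s = α+β.
Need P(θ < 0.18) = 0.1 under Beta(0.24s, 0.76s). Normal approximation: (q−m)/√(m(1−m)/s) ≈ z_{0.1} = -1.28, so s ≈ 0.24·0.76·(-1.28)²/(0.18−0.24)² = 83.2.
At s = 83.2: P(θ<0.18) ≈ 0.093. Adjusting to match 0.1 gives s ≈ 78.58.
So α = 0.24·78.58 ≈ 18.86, β = 0.76·78.58 ≈ 59.72.

α ≈ 18.86, β ≈ 59.72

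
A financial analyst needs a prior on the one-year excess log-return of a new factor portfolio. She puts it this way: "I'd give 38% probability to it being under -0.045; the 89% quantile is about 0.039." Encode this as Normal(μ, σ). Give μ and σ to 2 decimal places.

μ = -0.03, σ = 0.05

The p-quantile of Normal(μ,σ) is μ + z_p·σ, with z_{0.38} = -0.3055 and z_{0.89} = 1.227.
Eliminate σ: μ = (z₂·x₁ − z₁·x₂)/(z₂ − z₁) = (1.227·-0.045 − (-0.3055)·0.039)/1.532 = -0.03.
Then σ = (x₂ − x₁)/(z₂ − z₁) = (0.039 − -0.045)/1.532 = 0.05.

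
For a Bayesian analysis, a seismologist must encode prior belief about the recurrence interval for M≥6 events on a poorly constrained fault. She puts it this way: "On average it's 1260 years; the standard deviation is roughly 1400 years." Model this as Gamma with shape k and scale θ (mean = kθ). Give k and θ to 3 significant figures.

k ≈ 0.81, θ ≈ 1560

For Gamma(k, scale θ): mean = kθ, variance = kθ², so CV = 1/√k.
CV = SD/mean = 1400/1260 = 1.111, hence k = 1/CV² = 0.81.
Then θ = mean/k = 1260/0.81 = 1560.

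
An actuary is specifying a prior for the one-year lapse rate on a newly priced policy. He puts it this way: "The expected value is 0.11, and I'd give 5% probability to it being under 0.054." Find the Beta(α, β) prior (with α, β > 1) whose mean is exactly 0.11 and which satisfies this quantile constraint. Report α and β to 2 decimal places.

α ≈ 7.11, β ≈ 57.51

With mean 0.11 fixed, write α = 0.11s, β = 0.89s where s = α+β.
Need P(θ < 0.054) = 0.05 under Beta(0.11s, 0.89s). Normal approximation: (q−m)/√(m(1−m)/s) ≈ z_{0.05} = -1.64, so s ≈ 0.11·0.89·(-1.64)²/(0.054−0.11)² = 84.5.
At s = 84.5: P(θ<0.054) ≈ 0.028. Adjusting to match 0.05 gives s ≈ 64.62.
So α = 0.11·64.62 ≈ 7.11, β = 0.89·64.62 ≈ 57.51.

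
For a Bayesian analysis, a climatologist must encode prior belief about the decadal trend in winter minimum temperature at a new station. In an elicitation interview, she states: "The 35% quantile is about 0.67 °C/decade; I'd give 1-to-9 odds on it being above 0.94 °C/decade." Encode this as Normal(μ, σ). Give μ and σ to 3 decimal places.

μ = 0.732, σ = 0.162

The p-quantile of Normal(μ,σ) is μ + z_p·σ, with z_{0.35} = -0.3853 and z_{0.9} = 1.282.
Eliminate σ: μ = (z₂·x₁ − z₁·x₂)/(z₂ − z₁) = (1.282·0.67 − (-0.3853)·0.94)/1.667 = 0.732.
Then σ = (x₂ − x₁)/(z₂ − z₁) = (0.94 − 0.67)/1.667 = 0.162.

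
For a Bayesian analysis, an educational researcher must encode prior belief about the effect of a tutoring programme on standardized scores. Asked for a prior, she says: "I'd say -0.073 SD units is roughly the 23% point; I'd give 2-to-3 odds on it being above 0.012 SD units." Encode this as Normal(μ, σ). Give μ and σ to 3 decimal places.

μ = -0.010, σ = 0.086

The p-quantile of Normal(μ,σ) is μ + z_p·σ, with z_{0.23} = -0.7388 and z_{0.6} = 0.2533.
Eliminate σ: μ = (z₂·x₁ − z₁·x₂)/(z₂ − z₁) = (0.2533·-0.073 − (-0.7388)·0.012)/0.9922 = -0.010.
Then σ = (x₂ − x₁)/(z₂ − z₁) = (0.012 − -0.073)/0.9922 = 0.086.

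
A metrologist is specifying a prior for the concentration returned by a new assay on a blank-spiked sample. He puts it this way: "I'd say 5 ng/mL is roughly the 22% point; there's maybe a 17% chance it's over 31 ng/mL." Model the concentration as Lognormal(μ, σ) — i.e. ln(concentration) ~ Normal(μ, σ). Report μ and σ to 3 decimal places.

If T ~ Lognormal(μ,σ) then ln T ~ Normal(μ,σ), so the p-quantile of ln T is μ + z_p·σ.
ln(5) = 1.609 and ln(31) = 3.434; z_{0.22} = -0.7722, z_{0.83} = 0.9542.
σ = (3.434 − 1.609)/(0.9542 − (-0.7722)) = 1.057.
μ = 1.609 − (-0.7722)·1.057 = 2.426.

μ ≈ 2.426, σ ≈ 1.057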